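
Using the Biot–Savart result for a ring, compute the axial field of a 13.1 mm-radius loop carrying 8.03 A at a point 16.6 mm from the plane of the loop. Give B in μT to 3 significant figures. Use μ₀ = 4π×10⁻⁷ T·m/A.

B ≈ 91.6 μT

On the axis of a circular loop, B = μ₀IR² / [2(R²+z²)^(3/2)].
R² + z² = (0.0131)² + (0.0166)² = 0.0004472 m², and (R²+z²)^(3/2) = 9.46×10⁻⁶ m³.
B = (4π×10⁻⁷ × 8.03 × 0.0001716) / (2 × 9.46×10⁻⁶) = 9.16×10⁻⁵ T.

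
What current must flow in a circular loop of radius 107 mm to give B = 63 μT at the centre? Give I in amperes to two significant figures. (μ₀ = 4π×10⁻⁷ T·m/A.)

I ≈ 11 A

At the centre of a circular loop B = μ₀I/(2R), so I = 2RB/μ₀.
With R = 0.107 m, I = 2 × 0.107 × 6.30×10⁻⁵ / (4π×10⁻⁷) = 10.7 A.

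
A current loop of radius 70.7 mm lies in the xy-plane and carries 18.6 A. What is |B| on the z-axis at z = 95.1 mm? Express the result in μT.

B ≈ 35.1 μT

On the axis of a circular loop, B = μ₀IR² / [2(R²+z²)^(3/2)].
R² + z² = (0.0707)² + (0.0951)² = 0.01404 m², and (R²+z²)^(3/2) = 1.66×10⁻³ m³.
B = (4π×10⁻⁷ × 18.6 × 0.004998) / (2 × 1.66×10⁻³) = 3.51×10⁻⁵ T.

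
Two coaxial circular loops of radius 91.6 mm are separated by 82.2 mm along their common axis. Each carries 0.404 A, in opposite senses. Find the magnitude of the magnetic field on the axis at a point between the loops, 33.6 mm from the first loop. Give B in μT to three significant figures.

Each loop contributes B = μ₀IR²/[2(R²+z²)^(3/2)] on the axis, with z measured from that loop.
Loop 1 (z = 0.0336 m): B₁ = 2.29×10⁻⁶ T. Loop 2 (z = 0.0486 m): B₂ = 1.91×10⁻⁶ T.
The fields oppose: B = |B₁ − B₂| = 3.83×10⁻⁷ T.

B ≈ 0.383 μT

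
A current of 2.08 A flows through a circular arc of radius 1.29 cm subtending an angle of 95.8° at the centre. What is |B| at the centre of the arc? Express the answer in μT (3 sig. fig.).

B ≈ 27.0 μT

The Biot–Savart field of a circular arc at its centre is B = μ₀Iφ/(4πR), with φ = 1.672 rad.
B = (4π×10⁻⁷ × 2.08 × 1.672) / (4π × 0.0129) = 2.70×10⁻⁵ T.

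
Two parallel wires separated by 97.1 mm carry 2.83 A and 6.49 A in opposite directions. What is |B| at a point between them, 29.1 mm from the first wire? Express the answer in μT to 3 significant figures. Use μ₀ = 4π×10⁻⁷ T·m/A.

B ≈ 38.5 μT

Each long wire gives B = μ₀I/(2πd). Distances are d₁ = 0.0291 m and d₂ = 0.068 m.
B₁ = 1.95×10⁻⁵ T, B₂ = 1.91×10⁻⁵ T.
Between antiparallel currents both contributions point the same way, so they add. B = B₁ + B₂ = 1.95×10⁻⁵ + 1.91×10⁻⁵ = 3.85×10⁻⁵ T.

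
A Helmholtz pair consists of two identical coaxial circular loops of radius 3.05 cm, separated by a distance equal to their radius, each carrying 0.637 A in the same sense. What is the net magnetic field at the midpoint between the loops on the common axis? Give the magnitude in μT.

B ≈ 18.8 μT

Each loop contributes B = μ₀IR²/[2(R²+z²)^(3/2)] on the axis, with z measured from that loop.
Loop 1 (z = 0.01525 m): B₁ = 9.39×10⁻⁶ T. Loop 2 (z = 0.01525 m): B₂ = 9.39×10⁻⁶ T.
The fields add: B = B₁ + B₂ = 1.88×10⁻⁵ T.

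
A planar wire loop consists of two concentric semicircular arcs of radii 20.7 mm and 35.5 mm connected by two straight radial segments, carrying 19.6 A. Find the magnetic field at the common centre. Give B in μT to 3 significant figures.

B ≈ 124 μT

The radial connectors point toward the centre, so dl × r̂ = 0 and they contribute nothing.
Each semicircle gives μ₀I/(4R): inner arc 2.97×10⁻⁴ T, outer arc 1.73×10⁻⁴ T.
The two arcs carry current in opposite angular senses, so their fields oppose: B = |2.97×10⁻⁴ − 1.73×10⁻⁴| = 1.24×10⁻⁴ T.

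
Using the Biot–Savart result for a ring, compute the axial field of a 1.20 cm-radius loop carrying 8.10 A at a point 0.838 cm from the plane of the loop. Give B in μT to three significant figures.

B ≈ 234 μT

On the axis of a circular loop, B = μ₀IR² / [2(R²+z²)^(3/2)].
R² + z² = (0.012)² + (0.00838)² = 0.0002142 m², and (R²+z²)^(3/2) = 3.14×10⁻⁶ m³.
B = (4π×10⁻⁷ × 8.10 × 0.000144) / (2 × 3.14×10⁻⁶) = 2.34×10⁻⁴ T.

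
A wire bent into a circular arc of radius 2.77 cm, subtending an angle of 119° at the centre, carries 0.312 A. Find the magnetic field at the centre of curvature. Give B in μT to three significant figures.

The Biot–Savart field of a circular arc at its centre is B = μ₀Iφ/(4πR), with φ = 2.077 rad.
B = (4π×10⁻⁷ × 0.312 × 2.077) / (4π × 0.0277) = 2.34×10⁻⁶ T.

B ≈ 2.34 μT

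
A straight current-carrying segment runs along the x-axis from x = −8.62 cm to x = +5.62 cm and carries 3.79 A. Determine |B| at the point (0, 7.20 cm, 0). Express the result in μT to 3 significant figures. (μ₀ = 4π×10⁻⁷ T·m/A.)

For a finite straight segment, B = (μ₀I/4πd)(sinθ₁ + sinθ₂), where θ₁, θ₂ are the angles from the perpendicular to each end.
The perpendicular distance is d = 0.072 m; the end-offsets along the wire are a = 0.0862 m and b = 0.0562 m.
sinθ₁ = 0.0862/√(0.0862²+0.072²) = 0.7675; sinθ₂ = 0.0562/√(0.0562²+0.072²) = 0.6153.
B = (4π×10⁻⁷ × 3.79) / (4π × 0.072) × (0.7675 + 0.6153) = 7.28×10⁻⁶ T.

B ≈ 7.28 μT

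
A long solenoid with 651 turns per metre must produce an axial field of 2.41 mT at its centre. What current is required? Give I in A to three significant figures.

I ≈ 2.95 A

Inside a long solenoid B = μ₀nI with n = 651 m⁻¹, so I = B/(μ₀n).
I = 2.41×10⁻³ / (4π×10⁻⁷ × 651) = 2.95 A.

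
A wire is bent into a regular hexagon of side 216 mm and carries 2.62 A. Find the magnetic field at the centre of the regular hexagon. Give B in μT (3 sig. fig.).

Each side is a finite straight segment at perpendicular distance d = a/(2 tan(π/6)) = 0.1871 m from the centre, with end-angles ±π/6.
One side contributes B₁ = (μ₀I/4πd)·2 sin(π/6) = 1.40×10⁻⁶ T.
All 6 sides add in the same direction: B = 6 × 1.40×10⁻⁶ = 8.40×10⁻⁶ T.

B ≈ 8.40 μT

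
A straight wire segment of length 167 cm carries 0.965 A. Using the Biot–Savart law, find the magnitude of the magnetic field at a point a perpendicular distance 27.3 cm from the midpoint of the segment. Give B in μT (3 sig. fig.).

For a finite straight segment, B = (μ₀I/4πd)(sinθ₁ + sinθ₂), where θ₁, θ₂ are the angles from the perpendicular to each end.
The perpendicular from the point meets the wire at its midpoint, so each end is L/2 = 0.835 m away along the wire.
sinθ₁ = 0.835/√(0.835²+0.273²) = 0.9505; sinθ₂ = 0.835/√(0.835²+0.273²) = 0.9505.
B = (4π×10⁻⁷ × 0.965) / (4π × 0.273) × (0.9505 + 0.9505) = 6.72×10⁻⁷ T.

B ≈ 0.672 μT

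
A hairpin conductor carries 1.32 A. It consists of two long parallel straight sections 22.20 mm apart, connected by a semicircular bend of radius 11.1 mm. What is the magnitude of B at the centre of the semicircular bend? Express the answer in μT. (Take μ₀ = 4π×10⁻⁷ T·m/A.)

B ≈ 61.1 μT

The semicircular arc contributes B_arc = μ₀I·π/(4πR) = μ₀I/(4R) = 3.74×10⁻⁵ T.
Each semi-infinite lead is at perpendicular distance R = 0.0111 m from the centre, with the perpendicular foot at its near end, so it contributes μ₀I/(4πR); both point the same way, together 2.38×10⁻⁵ T.
Arc and leads all point the same direction: B = 3.74×10⁻⁵ + 2.38×10⁻⁵ = 6.11×10⁻⁵ T.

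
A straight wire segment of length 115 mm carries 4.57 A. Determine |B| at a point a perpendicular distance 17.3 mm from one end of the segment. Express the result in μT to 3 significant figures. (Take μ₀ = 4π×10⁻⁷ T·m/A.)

For a finite straight segment, B = (μ₀I/4πd)(sinθ₁ + sinθ₂), where θ₁, θ₂ are the angles from the perpendicular to each end.
The perpendicular foot is at one end, so the two end-offsets along the wire are 0 and L = 0.115 m.
sinθ₁ = 0/√(0²+0.0173²) = 0.0000; sinθ₂ = 0.115/√(0.115²+0.0173²) = 0.9889.
B = (4π×10⁻⁷ × 4.57) / (4π × 0.0173) × (0.0000 + 0.9889) = 2.61×10⁻⁵ T.

B ≈ 26.1 μT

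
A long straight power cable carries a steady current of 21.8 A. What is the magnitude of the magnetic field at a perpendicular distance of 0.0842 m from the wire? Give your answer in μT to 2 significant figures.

B ≈ 52 μT

For an infinitely long straight wire, B = μ₀I/(2πd).
B = (4π×10⁻⁷ × 21.8) / (2π × 0.0842) = 5.18×10⁻⁵ T.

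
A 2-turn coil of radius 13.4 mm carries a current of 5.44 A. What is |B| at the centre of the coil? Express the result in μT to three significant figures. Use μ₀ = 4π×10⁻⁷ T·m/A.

B ≈ 510 μT

For an N-turn flat coil, B = Nμ₀I/(2R) with R = 0.0134 m.
B = 2 × 2.55×10⁻⁴ T = 5.10×10⁻⁴ T.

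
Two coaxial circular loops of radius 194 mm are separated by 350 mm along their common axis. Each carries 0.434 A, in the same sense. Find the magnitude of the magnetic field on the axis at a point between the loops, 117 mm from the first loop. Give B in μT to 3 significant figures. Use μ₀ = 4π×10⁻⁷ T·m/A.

B ≈ 1.25 μT

Each loop contributes B = μ₀IR²/[2(R²+z²)^(3/2)] on the axis, with z measured from that loop.
Loop 1 (z = 0.117 m): B₁ = 8.83×10⁻⁷ T. Loop 2 (z = 0.233 m): B₂ = 3.68×10⁻⁷ T.
The fields add: B = B₁ + B₂ = 1.25×10⁻⁶ T.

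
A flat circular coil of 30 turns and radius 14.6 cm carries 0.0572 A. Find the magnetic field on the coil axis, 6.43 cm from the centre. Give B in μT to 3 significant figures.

B ≈ 5.66 μT

For an N-turn flat coil, B = Nμ₀IR²/[2(R²+z²)^(3/2)] with R = 0.146 m, z = 0.0643 m.
B = 30 × 1.89×10⁻⁷ T = 5.66×10⁻⁶ T.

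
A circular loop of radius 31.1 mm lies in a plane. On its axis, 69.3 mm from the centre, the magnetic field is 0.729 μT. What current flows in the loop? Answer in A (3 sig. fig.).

I ≈ 0.526 A

On the axis of a loop, B = μ₀IR²/[2(R²+z²)^(3/2)], so I = 2B(R²+z²)^(3/2)/(μ₀R²).
R² + z² = 0.0009672 + 0.004802 = 0.00577 m²; raised to 3/2 gives 4.38×10⁻⁴ m³.
I = 2 × 7.29×10⁻⁷ × 4.38×10⁻⁴ / (1.26×10⁻⁶ × 0.0009672) = 0.526 A.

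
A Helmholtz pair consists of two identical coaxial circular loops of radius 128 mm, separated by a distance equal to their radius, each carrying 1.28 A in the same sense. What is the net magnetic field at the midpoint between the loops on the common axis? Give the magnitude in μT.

Each loop contributes B = μ₀IR²/[2(R²+z²)^(3/2)] on the axis, with z measured from that loop.
Loop 1 (z = 0.064 m): B₁ = 4.50×10⁻⁶ T. Loop 2 (z = 0.064 m): B₂ = 4.50×10⁻⁶ T.
The fields add: B = B₁ + B₂ = 8.99×10⁻⁶ T.

B ≈ 8.99 μT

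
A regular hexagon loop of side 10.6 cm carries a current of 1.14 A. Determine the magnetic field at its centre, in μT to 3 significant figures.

Each side is a finite straight segment at perpendicular distance d = a/(2 tan(π/6)) = 0.0918 m from the centre, with end-angles ±π/6.
One side contributes B₁ = (μ₀I/4πd)·2 sin(π/6) = 1.24×10⁻⁶ T.
All 6 sides add in the same direction: B = 6 × 1.24×10⁻⁶ = 7.45×10⁻⁶ T.

B ≈ 7.45 μT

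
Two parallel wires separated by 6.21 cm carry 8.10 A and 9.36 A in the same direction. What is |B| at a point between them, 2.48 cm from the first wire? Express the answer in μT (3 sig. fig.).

Each long wire gives B = μ₀I/(2πd). Distances are d₁ = 0.0248 m and d₂ = 0.0373 m.
B₁ = 6.53×10⁻⁵ T, B₂ = 5.02×10⁻⁵ T.
Between parallel currents the two contributions point in opposite directions, so they subtract. B = |B₁ − B₂| = |6.53×10⁻⁵ − 5.02×10⁻⁵| = 1.51×10⁻⁵ T.

B ≈ 15.1 μT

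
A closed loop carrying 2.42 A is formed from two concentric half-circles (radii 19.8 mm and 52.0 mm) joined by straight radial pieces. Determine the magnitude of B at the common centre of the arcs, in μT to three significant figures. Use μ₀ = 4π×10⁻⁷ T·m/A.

B ≈ 23.8 μT

The radial connectors point toward the centre, so dl × r̂ = 0 and they contribute nothing.
Each semicircle gives μ₀I/(4R): inner arc 3.84×10⁻⁵ T, outer arc 1.46×10⁻⁵ T.
The two arcs carry current in opposite angular senses, so their fields oppose: B = |3.84×10⁻⁵ − 1.46×10⁻⁵| = 2.38×10⁻⁵ T.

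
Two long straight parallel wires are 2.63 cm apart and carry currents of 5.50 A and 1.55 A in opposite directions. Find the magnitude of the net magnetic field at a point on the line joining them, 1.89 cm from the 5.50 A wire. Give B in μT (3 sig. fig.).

Each long wire gives B = μ₀I/(2πd). Distances are d₁ = 0.0189 m and d₂ = 0.0074 m.
B₁ = 5.82×10⁻⁵ T, B₂ = 4.19×10⁻⁵ T.
Between antiparallel currents both contributions point the same way, so they add. B = B₁ + B₂ = 5.82×10⁻⁵ + 4.19×10⁻⁵ = 1.00×10⁻⁴ T.

B ≈ 100 μT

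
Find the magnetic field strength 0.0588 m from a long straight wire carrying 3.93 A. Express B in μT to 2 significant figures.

For an infinitely long straight wire, B = μ₀I/(2πd).
B = (4π×10⁻⁷ × 3.93) / (2π × 0.0588) = 1.34×10⁻⁵ T.

B ≈ 13 μT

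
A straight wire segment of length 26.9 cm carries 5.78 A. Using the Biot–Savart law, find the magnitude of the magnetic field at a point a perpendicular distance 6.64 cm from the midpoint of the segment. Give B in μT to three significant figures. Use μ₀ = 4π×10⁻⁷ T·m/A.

For a finite straight segment, B = (μ₀I/4πd)(sinθ₁ + sinθ₂), where θ₁, θ₂ are the angles from the perpendicular to each end.
The perpendicular from the point meets the wire at its midpoint, so each end is L/2 = 0.1345 m away along the wire.
sinθ₁ = 0.1345/√(0.1345²+0.0664²) = 0.8967; sinθ₂ = 0.1345/√(0.1345²+0.0664²) = 0.8967.
B = (4π×10⁻⁷ × 5.78) / (4π × 0.0664) × (0.8967 + 0.8967) = 1.56×10⁻⁵ T.

B ≈ 15.6 μT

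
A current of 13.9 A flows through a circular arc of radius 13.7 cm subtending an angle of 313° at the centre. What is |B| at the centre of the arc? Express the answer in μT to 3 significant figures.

B ≈ 55.4 μT

The Biot–Savart field of a circular arc at its centre is B = μ₀Iφ/(4πR), with φ = 5.463 rad.
B = (4π×10⁻⁷ × 13.9 × 5.463) / (4π × 0.137) = 5.54×10⁻⁵ T.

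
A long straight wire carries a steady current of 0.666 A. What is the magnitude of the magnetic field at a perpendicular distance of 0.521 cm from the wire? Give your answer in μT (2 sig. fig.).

B ≈ 26 μT

For an infinitely long straight wire, B = μ₀I/(2πd).
B = (4π×10⁻⁷ × 0.666) / (2π × 0.00521) = 2.56×10⁻⁵ T.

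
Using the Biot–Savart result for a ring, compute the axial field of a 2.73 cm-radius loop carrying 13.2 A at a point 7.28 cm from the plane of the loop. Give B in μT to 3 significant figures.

On the axis of a circular loop, B = μ₀IR² / [2(R²+z²)^(3/2)].
R² + z² = (0.0273)² + (0.0728)² = 0.006045 m², and (R²+z²)^(3/2) = 4.70×10⁻⁴ m³.
B = (4π×10⁻⁷ × 13.2 × 0.0007453) / (2 × 4.70×10⁻⁴) = 1.32×10⁻⁵ T.

B ≈ 13.2 μT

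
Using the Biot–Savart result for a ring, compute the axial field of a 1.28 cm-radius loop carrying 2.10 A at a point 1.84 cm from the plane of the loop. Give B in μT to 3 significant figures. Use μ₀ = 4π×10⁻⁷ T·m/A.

On the axis of a circular loop, B = μ₀IR² / [2(R²+z²)^(3/2)].
R² + z² = (0.0128)² + (0.0184)² = 0.0005024 m², and (R²+z²)^(3/2) = 1.13×10⁻⁵ m³.
B = (4π×10⁻⁷ × 2.10 × 0.0001638) / (2 × 1.13×10⁻⁵) = 1.92×10⁻⁵ T.

B ≈ 19.2 μT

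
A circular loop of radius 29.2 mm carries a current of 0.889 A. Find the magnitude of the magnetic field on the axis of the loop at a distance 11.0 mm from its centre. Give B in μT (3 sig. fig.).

B ≈ 15.7 μT

On the axis of a circular loop, B = μ₀IR² / [2(R²+z²)^(3/2)].
R² + z² = (0.0292)² + (0.011)² = 0.0009736 m², and (R²+z²)^(3/2) = 3.04×10⁻⁵ m³.
B = (4π×10⁻⁷ × 0.889 × 0.0008526) / (2 × 3.04×10⁻⁵) = 1.57×10⁻⁵ T.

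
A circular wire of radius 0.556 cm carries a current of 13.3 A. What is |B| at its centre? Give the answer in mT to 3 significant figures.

At the centre of a circular loop the Biot–Savart law gives B = μ₀I/(2R).
B = (4π×10⁻⁷ × 13.3) / (2 × 0.00556) = 1.50×10⁻³ T.

B ≈ 1.50 mT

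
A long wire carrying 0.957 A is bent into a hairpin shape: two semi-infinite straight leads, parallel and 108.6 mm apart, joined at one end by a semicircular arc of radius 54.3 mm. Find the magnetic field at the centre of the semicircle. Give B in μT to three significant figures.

The semicircular arc contributes B_arc = μ₀I·π/(4πR) = μ₀I/(4R) = 5.54×10⁻⁶ T.
Each semi-infinite lead is at perpendicular distance R = 0.0543 m from the centre, with the perpendicular foot at its near end, so it contributes μ₀I/(4πR); both point the same way, together 3.52×10⁻⁶ T.
Arc and leads all point the same direction: B = 5.54×10⁻⁶ + 3.52×10⁻⁶ = 9.06×10⁻⁶ T.

B ≈ 9.06 μT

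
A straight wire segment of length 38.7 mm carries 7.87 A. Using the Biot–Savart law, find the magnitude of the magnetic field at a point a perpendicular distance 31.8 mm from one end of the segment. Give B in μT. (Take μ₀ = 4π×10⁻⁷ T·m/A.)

For a finite straight segment, B = (μ₀I/4πd)(sinθ₁ + sinθ₂), where θ₁, θ₂ are the angles from the perpendicular to each end.
The perpendicular foot is at one end, so the two end-offsets along the wire are 0 and L = 0.0387 m.
sinθ₁ = 0/√(0²+0.0318²) = 0.0000; sinθ₂ = 0.0387/√(0.0387²+0.0318²) = 0.7726.
B = (4π×10⁻⁷ × 7.87) / (4π × 0.0318) × (0.0000 + 0.7726) = 1.91×10⁻⁵ T.

B ≈ 19.1 μT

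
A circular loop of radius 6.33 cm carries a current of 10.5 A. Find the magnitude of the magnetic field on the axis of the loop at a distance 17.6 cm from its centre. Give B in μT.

B ≈ 4.04 μT

On the axis of a circular loop, B = μ₀IR² / [2(R²+z²)^(3/2)].
R² + z² = (0.0633)² + (0.176)² = 0.03498 m², and (R²+z²)^(3/2) = 6.54×10⁻³ m³.
B = (4π×10⁻⁷ × 10.5 × 0.004007) / (2 × 6.54×10⁻³) = 4.04×10⁻⁶ T.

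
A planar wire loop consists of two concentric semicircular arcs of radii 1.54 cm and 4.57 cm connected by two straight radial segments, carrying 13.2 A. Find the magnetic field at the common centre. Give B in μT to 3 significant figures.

B ≈ 179 μT

The radial connectors point toward the centre, so dl × r̂ = 0 and they contribute nothing.
Each semicircle gives μ₀I/(4R): inner arc 2.69×10⁻⁴ T, outer arc 9.07×10⁻⁵ T.
The two arcs carry current in opposite angular senses, so their fields oppose: B = |2.69×10⁻⁴ − 9.07×10⁻⁵| = 1.79×10⁻⁴ T.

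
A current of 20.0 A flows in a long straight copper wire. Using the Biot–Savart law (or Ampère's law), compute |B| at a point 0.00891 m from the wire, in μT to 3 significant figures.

B ≈ 449 μT

For an infinitely long straight wire, B = μ₀I/(2πd).
B = (4π×10⁻⁷ × 20.0) / (2π × 0.00891) = 4.49×10⁻⁴ T.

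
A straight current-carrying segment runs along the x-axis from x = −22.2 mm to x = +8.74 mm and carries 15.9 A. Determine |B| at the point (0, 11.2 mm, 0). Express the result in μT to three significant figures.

B ≈ 214 μT

For a finite straight segment, B = (μ₀I/4πd)(sinθ₁ + sinθ₂), where θ₁, θ₂ are the angles from the perpendicular to each end.
The perpendicular distance is d = 0.0112 m; the end-offsets along the wire are a = 0.0222 m and b = 0.00874 m.
sinθ₁ = 0.0222/√(0.0222²+0.0112²) = 0.8928; sinθ₂ = 0.00874/√(0.00874²+0.0112²) = 0.6152.
B = (4π×10⁻⁷ × 15.9) / (4π × 0.0112) × (0.8928 + 0.6152) = 2.14×10⁻⁴ T.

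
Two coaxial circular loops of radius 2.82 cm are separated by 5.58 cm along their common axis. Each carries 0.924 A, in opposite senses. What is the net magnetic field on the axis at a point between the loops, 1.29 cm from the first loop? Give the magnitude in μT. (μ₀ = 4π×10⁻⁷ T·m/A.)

Each loop contributes B = μ₀IR²/[2(R²+z²)^(3/2)] on the axis, with z measured from that loop.
Loop 1 (z = 0.0129 m): B₁ = 1.55×10⁻⁵ T. Loop 2 (z = 0.0429 m): B₂ = 3.41×10⁻⁶ T.
The fields oppose: B = |B₁ − B₂| = 1.21×10⁻⁵ T.

B ≈ 12.1 μT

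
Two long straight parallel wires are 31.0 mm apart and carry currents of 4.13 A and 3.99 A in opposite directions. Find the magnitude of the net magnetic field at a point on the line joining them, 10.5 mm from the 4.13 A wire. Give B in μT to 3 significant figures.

Each long wire gives B = μ₀I/(2πd). Distances are d₁ = 0.0105 m and d₂ = 0.0205 m.
B₁ = 7.87×10⁻⁵ T, B₂ = 3.89×10⁻⁵ T.
Between antiparallel currents both contributions point the same way, so they add. B = B₁ + B₂ = 7.87×10⁻⁵ + 3.89×10⁻⁵ = 1.18×10⁻⁴ T.

B ≈ 118 μT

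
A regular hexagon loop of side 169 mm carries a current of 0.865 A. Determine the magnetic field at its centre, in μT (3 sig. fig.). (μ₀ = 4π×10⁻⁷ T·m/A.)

Each side is a finite straight segment at perpendicular distance d = a/(2 tan(π/6)) = 0.1464 m from the centre, with end-angles ±π/6.
One side contributes B₁ = (μ₀I/4πd)·2 sin(π/6) = 5.91×10⁻⁷ T.
All 6 sides add in the same direction: B = 6 × 5.91×10⁻⁷ = 3.55×10⁻⁶ T.

B ≈ 3.55 μT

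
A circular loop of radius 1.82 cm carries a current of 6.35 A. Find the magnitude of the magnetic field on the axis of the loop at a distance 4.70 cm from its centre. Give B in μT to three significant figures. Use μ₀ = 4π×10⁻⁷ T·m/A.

B ≈ 10.3 μT

On the axis of a circular loop, B = μ₀IR² / [2(R²+z²)^(3/2)].
R² + z² = (0.0182)² + (0.047)² = 0.00254 m², and (R²+z²)^(3/2) = 1.28×10⁻⁴ m³.
B = (4π×10⁻⁷ × 6.35 × 0.0003312) / (2 × 1.28×10⁻⁴) = 1.03×10⁻⁵ T.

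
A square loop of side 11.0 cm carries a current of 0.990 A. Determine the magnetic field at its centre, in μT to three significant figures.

Each side is a finite straight segment at perpendicular distance d = a/(2 tan(π/4)) = 0.055 m from the centre, with end-angles ±π/4.
One side contributes B₁ = (μ₀I/4πd)·2 sin(π/4) = 2.55×10⁻⁶ T.
All 4 sides add in the same direction: B = 4 × 2.55×10⁻⁶ = 1.02×10⁻⁵ T.

B ≈ 10.2 μT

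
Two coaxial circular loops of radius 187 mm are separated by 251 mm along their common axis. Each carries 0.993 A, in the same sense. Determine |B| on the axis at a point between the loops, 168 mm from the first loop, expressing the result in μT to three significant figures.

Each loop contributes B = μ₀IR²/[2(R²+z²)^(3/2)] on the axis, with z measured from that loop.
Loop 1 (z = 0.168 m): B₁ = 1.37×10⁻⁶ T. Loop 2 (z = 0.083 m): B₂ = 2.55×10⁻⁶ T.
The fields add: B = B₁ + B₂ = 3.92×10⁻⁶ T.

B ≈ 3.92 μT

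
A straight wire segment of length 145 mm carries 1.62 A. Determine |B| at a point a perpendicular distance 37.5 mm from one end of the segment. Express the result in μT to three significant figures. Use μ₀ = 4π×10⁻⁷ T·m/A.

B ≈ 4.18 μT

For a finite straight segment, B = (μ₀I/4πd)(sinθ₁ + sinθ₂), where θ₁, θ₂ are the angles from the perpendicular to each end.
The perpendicular foot is at one end, so the two end-offsets along the wire are 0 and L = 0.145 m.
sinθ₁ = 0/√(0²+0.0375²) = 0.0000; sinθ₂ = 0.145/√(0.145²+0.0375²) = 0.9681.
B = (4π×10⁻⁷ × 1.62) / (4π × 0.0375) × (0.0000 + 0.9681) = 4.18×10⁻⁶ T.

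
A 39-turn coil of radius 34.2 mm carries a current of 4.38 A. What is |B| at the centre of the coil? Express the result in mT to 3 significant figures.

B ≈ 3.14 mT

For an N-turn flat coil, B = Nμ₀I/(2R) with R = 0.0342 m.
B = 39 × 8.05×10⁻⁵ T = 3.14×10⁻³ T.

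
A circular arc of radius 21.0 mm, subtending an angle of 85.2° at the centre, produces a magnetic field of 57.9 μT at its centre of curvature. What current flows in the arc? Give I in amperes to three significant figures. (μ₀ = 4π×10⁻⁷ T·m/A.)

For a circular arc, B = μ₀Iφ/(4πR) with φ in radians; here φ = 1.487 rad.
So I = 4πRB/(μ₀φ) = 4π × 0.021 × 5.79×10⁻⁵ / (4π×10⁻⁷ × 1.487) = 8.18 A.

I ≈ 8.18 A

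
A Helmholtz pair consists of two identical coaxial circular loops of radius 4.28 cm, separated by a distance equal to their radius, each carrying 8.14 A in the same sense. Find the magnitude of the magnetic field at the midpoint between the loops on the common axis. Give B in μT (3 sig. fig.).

Each loop contributes B = μ₀IR²/[2(R²+z²)^(3/2)] on the axis, with z measured from that loop.
Loop 1 (z = 0.0214 m): B₁ = 8.55×10⁻⁵ T. Loop 2 (z = 0.0214 m): B₂ = 8.55×10⁻⁵ T.
The fields add: B = B₁ + B₂ = 1.71×10⁻⁴ T.

B ≈ 171 μT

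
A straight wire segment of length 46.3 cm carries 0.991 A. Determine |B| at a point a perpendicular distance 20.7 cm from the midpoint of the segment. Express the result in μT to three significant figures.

For a finite straight segment, B = (μ₀I/4πd)(sinθ₁ + sinθ₂), where θ₁, θ₂ are the angles from the perpendicular to each end.
The perpendicular from the point meets the wire at its midpoint, so each end is L/2 = 0.2315 m away along the wire.
sinθ₁ = 0.2315/√(0.2315²+0.207²) = 0.7455; sinθ₂ = 0.2315/√(0.2315²+0.207²) = 0.7455.
B = (4π×10⁻⁷ × 0.991) / (4π × 0.207) × (0.7455 + 0.7455) = 7.14×10⁻⁷ T.

B ≈ 0.714 μT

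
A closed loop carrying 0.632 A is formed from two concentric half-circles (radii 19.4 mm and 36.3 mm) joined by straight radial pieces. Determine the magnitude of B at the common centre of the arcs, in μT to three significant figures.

B ≈ 4.76 μT

The radial connectors point toward the centre, so dl × r̂ = 0 and they contribute nothing.
Each semicircle gives μ₀I/(4R): inner arc 1.02×10⁻⁵ T, outer arc 5.47×10⁻⁶ T.
The two arcs carry current in opposite angular senses, so their fields oppose: B = |1.02×10⁻⁵ − 5.47×10⁻⁶| = 4.76×10⁻⁶ T.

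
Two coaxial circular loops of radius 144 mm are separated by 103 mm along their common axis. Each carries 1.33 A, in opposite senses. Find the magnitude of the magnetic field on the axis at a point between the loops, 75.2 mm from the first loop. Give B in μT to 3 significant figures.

Each loop contributes B = μ₀IR²/[2(R²+z²)^(3/2)] on the axis, with z measured from that loop.
Loop 1 (z = 0.0752 m): B₁ = 4.04×10⁻⁶ T. Loop 2 (z = 0.0278 m): B₂ = 5.49×10⁻⁶ T.
The fields oppose: B = |B₁ − B₂| = 1.45×10⁻⁶ T.

B ≈ 1.45 μT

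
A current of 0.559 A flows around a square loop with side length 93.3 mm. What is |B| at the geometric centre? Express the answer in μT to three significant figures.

Each side is a finite straight segment at perpendicular distance d = a/(2 tan(π/4)) = 0.04665 m from the centre, with end-angles ±π/4.
One side contributes B₁ = (μ₀I/4πd)·2 sin(π/4) = 1.69×10⁻⁶ T.
All 4 sides add in the same direction: B = 4 × 1.69×10⁻⁶ = 6.78×10⁻⁶ T.

B ≈ 6.78 μT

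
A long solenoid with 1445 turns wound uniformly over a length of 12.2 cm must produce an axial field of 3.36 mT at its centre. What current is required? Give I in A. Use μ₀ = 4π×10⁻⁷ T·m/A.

Inside a long solenoid B = μ₀nI with n = 1.184×10⁴ m⁻¹, so I = B/(μ₀n).
I = 3.36×10⁻³ / (4π×10⁻⁷ × 1.184×10⁴) = 0.226 A.

I ≈ 0.226 A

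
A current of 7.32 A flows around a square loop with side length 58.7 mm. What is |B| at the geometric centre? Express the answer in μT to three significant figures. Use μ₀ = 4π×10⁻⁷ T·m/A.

B ≈ 141 μT

Each side is a finite straight segment at perpendicular distance d = a/(2 tan(π/4)) = 0.02935 m from the centre, with end-angles ±π/4.
One side contributes B₁ = (μ₀I/4πd)·2 sin(π/4) = 3.53×10⁻⁵ T.
All 4 sides add in the same direction: B = 4 × 3.53×10⁻⁵ = 1.41×10⁻⁴ T.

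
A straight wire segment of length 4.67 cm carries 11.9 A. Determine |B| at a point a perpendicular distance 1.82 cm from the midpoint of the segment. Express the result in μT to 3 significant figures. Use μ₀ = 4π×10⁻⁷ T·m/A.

B ≈ 103 μT

For a finite straight segment, B = (μ₀I/4πd)(sinθ₁ + sinθ₂), where θ₁, θ₂ are the angles from the perpendicular to each end.
The perpendicular from the point meets the wire at its midpoint, so each end is L/2 = 0.02335 m away along the wire.
sinθ₁ = 0.02335/√(0.02335²+0.0182²) = 0.7887; sinθ₂ = 0.02335/√(0.02335²+0.0182²) = 0.7887.
B = (4π×10⁻⁷ × 11.9) / (4π × 0.0182) × (0.7887 + 0.7887) = 1.03×10⁻⁴ T.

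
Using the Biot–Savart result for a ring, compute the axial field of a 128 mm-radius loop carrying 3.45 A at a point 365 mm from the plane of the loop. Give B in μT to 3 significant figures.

On the axis of a circular loop, B = μ₀IR² / [2(R²+z²)^(3/2)].
R² + z² = (0.128)² + (0.365)² = 0.1496 m², and (R²+z²)^(3/2) = 5.79×10⁻² m³.
B = (4π×10⁻⁷ × 3.45 × 0.01638) / (2 × 5.79×10⁻²) = 6.14×10⁻⁷ T.

B ≈ 0.614 μT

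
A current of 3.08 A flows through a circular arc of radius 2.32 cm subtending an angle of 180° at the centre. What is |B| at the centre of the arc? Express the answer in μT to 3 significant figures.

B ≈ 41.7 μT

The Biot–Savart field of a circular arc at its centre is B = μ₀Iφ/(4πR), with φ = 3.142 rad.
B = (4π×10⁻⁷ × 3.08 × 3.142) / (4π × 0.0232) = 4.17×10⁻⁵ T.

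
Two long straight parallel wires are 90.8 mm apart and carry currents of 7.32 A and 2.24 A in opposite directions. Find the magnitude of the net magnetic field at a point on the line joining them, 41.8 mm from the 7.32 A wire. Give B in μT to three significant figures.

Each long wire gives B = μ₀I/(2πd). Distances are d₁ = 0.0418 m and d₂ = 0.049 m.
B₁ = 3.50×10⁻⁵ T, B₂ = 9.14×10⁻⁶ T.
Between antiparallel currents both contributions point the same way, so they add. B = B₁ + B₂ = 3.50×10⁻⁵ + 9.14×10⁻⁶ = 4.42×10⁻⁵ T.

B ≈ 44.2 μT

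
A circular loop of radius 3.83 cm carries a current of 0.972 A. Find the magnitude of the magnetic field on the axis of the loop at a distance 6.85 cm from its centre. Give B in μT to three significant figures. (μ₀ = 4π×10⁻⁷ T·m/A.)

On the axis of a circular loop, B = μ₀IR² / [2(R²+z²)^(3/2)].
R² + z² = (0.0383)² + (0.0685)² = 0.006159 m², and (R²+z²)^(3/2) = 4.83×10⁻⁴ m³.
B = (4π×10⁻⁷ × 0.972 × 0.001467) / (2 × 4.83×10⁻⁴) = 1.85×10⁻⁶ T.

B ≈ 1.85 μT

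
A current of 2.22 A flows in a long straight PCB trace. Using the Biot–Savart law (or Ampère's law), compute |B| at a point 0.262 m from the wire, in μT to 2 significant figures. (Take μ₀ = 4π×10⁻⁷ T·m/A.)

For an infinitely long straight wire, B = μ₀I/(2πd).
B = (4π×10⁻⁷ × 2.22) / (2π × 0.262) = 1.69×10⁻⁶ T.

B ≈ 1.7 μT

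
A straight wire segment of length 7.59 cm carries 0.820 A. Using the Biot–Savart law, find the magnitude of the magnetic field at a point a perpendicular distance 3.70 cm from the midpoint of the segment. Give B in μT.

For a finite straight segment, B = (μ₀I/4πd)(sinθ₁ + sinθ₂), where θ₁, θ₂ are the angles from the perpendicular to each end.
The perpendicular from the point meets the wire at its midpoint, so each end is L/2 = 0.03795 m away along the wire.
sinθ₁ = 0.03795/√(0.03795²+0.037²) = 0.7160; sinθ₂ = 0.03795/√(0.03795²+0.037²) = 0.7160.
B = (4π×10⁻⁷ × 0.820) / (4π × 0.037) × (0.7160 + 0.7160) = 3.17×10⁻⁶ T.

B ≈ 3.17 μT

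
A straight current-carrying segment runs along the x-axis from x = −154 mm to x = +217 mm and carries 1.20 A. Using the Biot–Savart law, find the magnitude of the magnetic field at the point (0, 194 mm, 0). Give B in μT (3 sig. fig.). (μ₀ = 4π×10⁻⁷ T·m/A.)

For a finite straight segment, B = (μ₀I/4πd)(sinθ₁ + sinθ₂), where θ₁, θ₂ are the angles from the perpendicular to each end.
The perpendicular distance is d = 0.194 m; the end-offsets along the wire are a = 0.154 m and b = 0.217 m.
sinθ₁ = 0.154/√(0.154²+0.194²) = 0.6217; sinθ₂ = 0.217/√(0.217²+0.194²) = 0.7455.
B = (4π×10⁻⁷ × 1.20) / (4π × 0.194) × (0.6217 + 0.7455) = 8.46×10⁻⁷ T.

B ≈ 0.846 μT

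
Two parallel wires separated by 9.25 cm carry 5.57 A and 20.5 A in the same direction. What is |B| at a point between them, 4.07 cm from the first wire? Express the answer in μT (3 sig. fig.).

Each long wire gives B = μ₀I/(2πd). Distances are d₁ = 0.0407 m and d₂ = 0.0518 m.
B₁ = 2.74×10⁻⁵ T, B₂ = 7.92×10⁻⁵ T.
Between parallel currents the two contributions point in opposite directions, so they subtract. B = |B₁ − B₂| = |2.74×10⁻⁵ − 7.92×10⁻⁵| = 5.18×10⁻⁵ T.

B ≈ 51.8 μT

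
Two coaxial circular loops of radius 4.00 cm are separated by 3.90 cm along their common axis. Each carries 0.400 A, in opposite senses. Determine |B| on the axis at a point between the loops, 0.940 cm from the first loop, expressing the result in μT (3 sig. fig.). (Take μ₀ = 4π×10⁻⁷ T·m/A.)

Each loop contributes B = μ₀IR²/[2(R²+z²)^(3/2)] on the axis, with z measured from that loop.
Loop 1 (z = 0.0094 m): B₁ = 5.80×10⁻⁶ T. Loop 2 (z = 0.0296 m): B₂ = 3.26×10⁻⁶ T.
The fields oppose: B = |B₁ − B₂| = 2.53×10⁻⁶ T.

B ≈ 2.53 μT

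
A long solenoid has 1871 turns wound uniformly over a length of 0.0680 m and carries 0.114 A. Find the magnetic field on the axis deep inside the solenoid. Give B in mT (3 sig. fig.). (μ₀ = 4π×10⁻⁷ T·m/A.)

B ≈ 3.94 mT

Inside a long solenoid, B = μ₀nI with n = 2.751×10⁴ turns/m.
B = 4π×10⁻⁷ × 2.751×10⁴ × 0.114 = 3.94×10⁻³ T.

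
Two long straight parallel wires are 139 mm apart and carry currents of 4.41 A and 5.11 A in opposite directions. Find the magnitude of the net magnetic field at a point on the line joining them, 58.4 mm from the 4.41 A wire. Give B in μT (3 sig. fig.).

B ≈ 27.8 μT

Each long wire gives B = μ₀I/(2πd). Distances are d₁ = 0.0584 m and d₂ = 0.0806 m.
B₁ = 1.51×10⁻⁵ T, B₂ = 1.27×10⁻⁵ T.
Between antiparallel currents both contributions point the same way, so they add. B = B₁ + B₂ = 1.51×10⁻⁵ + 1.27×10⁻⁵ = 2.78×10⁻⁵ T.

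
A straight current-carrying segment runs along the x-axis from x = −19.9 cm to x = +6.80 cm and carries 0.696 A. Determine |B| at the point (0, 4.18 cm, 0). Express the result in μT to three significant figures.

For a finite straight segment, B = (μ₀I/4πd)(sinθ₁ + sinθ₂), where θ₁, θ₂ are the angles from the perpendicular to each end.
The perpendicular distance is d = 0.0418 m; the end-offsets along the wire are a = 0.199 m and b = 0.068 m.
sinθ₁ = 0.199/√(0.199²+0.0418²) = 0.9786; sinθ₂ = 0.068/√(0.068²+0.0418²) = 0.8519.
B = (4π×10⁻⁷ × 0.696) / (4π × 0.0418) × (0.9786 + 0.8519) = 3.05×10⁻⁶ T.

B ≈ 3.05 μT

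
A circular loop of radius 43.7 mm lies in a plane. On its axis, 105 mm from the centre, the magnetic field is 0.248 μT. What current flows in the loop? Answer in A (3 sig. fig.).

I ≈ 0.304 A

On the axis of a loop, B = μ₀IR²/[2(R²+z²)^(3/2)], so I = 2B(R²+z²)^(3/2)/(μ₀R²).
R² + z² = 0.00191 + 0.01102 = 0.01293 m²; raised to 3/2 gives 1.47×10⁻³ m³.
I = 2 × 2.48×10⁻⁷ × 1.47×10⁻³ / (1.26×10⁻⁶ × 0.00191) = 0.304 A.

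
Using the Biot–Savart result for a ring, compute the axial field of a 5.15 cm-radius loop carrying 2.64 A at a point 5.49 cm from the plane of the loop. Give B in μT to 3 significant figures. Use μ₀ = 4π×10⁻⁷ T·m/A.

On the axis of a circular loop, B = μ₀IR² / [2(R²+z²)^(3/2)].
R² + z² = (0.0515)² + (0.0549)² = 0.005666 m², and (R²+z²)^(3/2) = 4.27×10⁻⁴ m³.
B = (4π×10⁻⁷ × 2.64 × 0.002652) / (2 × 4.27×10⁻⁴) = 1.03×10⁻⁵ T.

B ≈ 10.3 μT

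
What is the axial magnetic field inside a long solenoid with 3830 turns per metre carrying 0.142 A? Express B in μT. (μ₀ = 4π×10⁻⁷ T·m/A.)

B ≈ 683 μT

Inside a long solenoid, B = μ₀nI with n = 3830 turns/m.
B = 4π×10⁻⁷ × 3830 × 0.142 = 6.83×10⁻⁴ T.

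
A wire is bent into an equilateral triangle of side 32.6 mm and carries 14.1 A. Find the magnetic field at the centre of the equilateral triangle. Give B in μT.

B ≈ 779 μT

Each side is a finite straight segment at perpendicular distance d = a/(2 tan(π/3)) = 0.009411 m from the centre, with end-angles ±π/3.
One side contributes B₁ = (μ₀I/4πd)·2 sin(π/3) = 2.60×10⁻⁴ T.
All 3 sides add in the same direction: B = 3 × 2.60×10⁻⁴ = 7.79×10⁻⁴ T.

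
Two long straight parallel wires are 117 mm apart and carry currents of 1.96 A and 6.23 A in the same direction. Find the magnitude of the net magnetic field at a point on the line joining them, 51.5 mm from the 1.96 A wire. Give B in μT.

B ≈ 11.4 μT

Each long wire gives B = μ₀I/(2πd). Distances are d₁ = 0.0515 m and d₂ = 0.0655 m.
B₁ = 7.61×10⁻⁶ T, B₂ = 1.90×10⁻⁵ T.
Between parallel currents the two contributions point in opposite directions, so they subtract. B = |B₁ − B₂| = |7.61×10⁻⁶ − 1.90×10⁻⁵| = 1.14×10⁻⁵ T.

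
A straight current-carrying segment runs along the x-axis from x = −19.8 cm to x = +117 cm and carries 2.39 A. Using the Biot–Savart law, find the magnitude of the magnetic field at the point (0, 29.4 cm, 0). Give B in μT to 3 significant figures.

For a finite straight segment, B = (μ₀I/4πd)(sinθ₁ + sinθ₂), where θ₁, θ₂ are the angles from the perpendicular to each end.
The perpendicular distance is d = 0.294 m; the end-offsets along the wire are a = 0.198 m and b = 1.17 m.
sinθ₁ = 0.198/√(0.198²+0.294²) = 0.5586; sinθ₂ = 1.17/√(1.17²+0.294²) = 0.9698.
B = (4π×10⁻⁷ × 2.39) / (4π × 0.294) × (0.5586 + 0.9698) = 1.24×10⁻⁶ T.

B ≈ 1.24 μT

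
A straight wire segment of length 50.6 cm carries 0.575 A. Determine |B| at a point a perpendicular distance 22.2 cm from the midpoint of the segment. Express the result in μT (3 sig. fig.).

For a finite straight segment, B = (μ₀I/4πd)(sinθ₁ + sinθ₂), where θ₁, θ₂ are the angles from the perpendicular to each end.
The perpendicular from the point meets the wire at its midpoint, so each end is L/2 = 0.253 m away along the wire.
sinθ₁ = 0.253/√(0.253²+0.222²) = 0.7517; sinθ₂ = 0.253/√(0.253²+0.222²) = 0.7517.
B = (4π×10⁻⁷ × 0.575) / (4π × 0.222) × (0.7517 + 0.7517) = 3.89×10⁻⁷ T.

B ≈ 0.389 μT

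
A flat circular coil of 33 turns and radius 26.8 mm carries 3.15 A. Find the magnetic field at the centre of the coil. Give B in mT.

For an N-turn flat coil, B = Nμ₀I/(2R) with R = 0.0268 m.
B = 33 × 7.39×10⁻⁵ T = 2.44×10⁻³ T.

B ≈ 2.44 mT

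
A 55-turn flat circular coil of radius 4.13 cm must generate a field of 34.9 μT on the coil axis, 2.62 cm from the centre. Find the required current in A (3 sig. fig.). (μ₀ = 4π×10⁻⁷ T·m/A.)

For an N-turn coil, B = Nμ₀IR²/[2(R²+z²)^(3/2)] with R = 0.0413 m, z = 0.0262 m, so I = 2B(R²+z²)^(3/2)/(Nμ₀R²) = 2 × 3.49×10⁻⁵ × 1.17×10⁻⁴ / (55 × 4π×10⁻⁷ × 0.001706) = 6.93×10⁻² A.

I ≈ 0.0693 A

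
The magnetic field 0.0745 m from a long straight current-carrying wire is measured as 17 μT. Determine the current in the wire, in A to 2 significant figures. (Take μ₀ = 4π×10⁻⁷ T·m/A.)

For a long straight wire B = μ₀I/(2πd), so I = 2πdB/μ₀.
I = 2π × 0.0745 × 1.70×10⁻⁵ / (4π×10⁻⁷) = 6.33 A.

I ≈ 6.3 A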